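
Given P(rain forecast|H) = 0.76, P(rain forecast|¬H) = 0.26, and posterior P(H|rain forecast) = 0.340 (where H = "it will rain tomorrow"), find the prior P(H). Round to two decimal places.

P(H) = 0.15

Bayes' rule in odds form gives O(H|E) = O(H)·[P(E|H)/P(E|¬H)], hence O(H) = O(H|E)/LR.
Posterior odds = 0.340/(1−0.340) = 0.5152. LR = 0.76/0.26 = 2.9231.
Prior odds = 0.5152/2.9231 = 0.1763, so P(H) = 0.1763/(1+0.1763) ≈ 0.15.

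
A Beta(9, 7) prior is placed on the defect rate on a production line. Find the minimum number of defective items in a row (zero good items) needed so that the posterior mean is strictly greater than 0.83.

k = 26

After k defective items and 0 good items the posterior is Beta(9+k, 7), with mean (9+k)/(9+7+k).
Set (9+k)/(16+k) > 0.83 and solve: k > (0.83·16 − 9)/(1 − 0.83) = 25.176.
The smallest integer exceeding 25.176 is 26.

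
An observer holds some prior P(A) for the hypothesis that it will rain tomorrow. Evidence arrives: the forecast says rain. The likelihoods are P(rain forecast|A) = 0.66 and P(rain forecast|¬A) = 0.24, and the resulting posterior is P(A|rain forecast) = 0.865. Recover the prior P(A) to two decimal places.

P(A) = 0.70

In odds form, posterior odds = prior odds × likelihood ratio, so prior odds = posterior odds ÷ LR.
Posterior odds = 0.865/(1−0.865) = 6.4074. LR = 0.66/0.24 = 2.7500.
Prior odds = 6.4074/2.7500 = 2.3300, so P(A) = 2.3300/(1+2.3300) ≈ 0.70.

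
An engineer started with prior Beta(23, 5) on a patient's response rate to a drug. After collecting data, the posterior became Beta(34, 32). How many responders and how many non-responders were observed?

11 responders and 27 non-responders

Beta is conjugate to the binomial likelihood: posterior = Beta(a+s, b+f).
So s = 34 − 23 = 11 and f = 32 − 5 = 27.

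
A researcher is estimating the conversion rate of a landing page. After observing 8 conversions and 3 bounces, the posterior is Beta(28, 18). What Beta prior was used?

Beta(20, 15)

Under Beta–binomial conjugacy the posterior parameters are (α+s, β+f).
Subtract the data counts: 28−8=20, 18−3=15.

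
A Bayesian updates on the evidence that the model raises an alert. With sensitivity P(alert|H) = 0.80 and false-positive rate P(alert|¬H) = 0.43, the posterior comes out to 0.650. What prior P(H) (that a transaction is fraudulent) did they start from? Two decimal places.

In odds form, posterior odds = prior odds × likelihood ratio, so prior odds = posterior odds ÷ LR.
Posterior odds = 0.650/(1−0.650) = 1.8571. LR = 0.80/0.43 = 1.8605.
Prior odds = 1.8571/1.8605 = 0.9982, so P(H) = 0.9982/(1+0.9982) ≈ 0.50.

P(H) = 0.50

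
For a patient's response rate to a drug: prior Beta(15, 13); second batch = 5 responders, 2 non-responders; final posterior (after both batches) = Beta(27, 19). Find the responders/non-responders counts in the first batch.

7 responders and 4 non-responders

Because Beta–binomial updating is additive in the counts, the combined data contributed (α_post−α_prior, β_post−β_prior) successes and failures.
Total across both batches: 27−15=12 responders, 19−13=6 non-responders.
Subtract the second batch: 12−5=7 responders and 6−2=4 non-responders.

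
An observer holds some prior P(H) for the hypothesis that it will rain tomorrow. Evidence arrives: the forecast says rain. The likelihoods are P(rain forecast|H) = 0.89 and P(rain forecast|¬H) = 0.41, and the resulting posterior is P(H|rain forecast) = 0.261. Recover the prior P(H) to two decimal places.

P(H) = 0.14

Bayes' rule in odds form gives O(H|E) = O(H)·[P(E|H)/P(E|¬H)], hence O(H) = O(H|E)/LR.
Posterior odds = 0.261/(1−0.261) = 0.3532. LR = 0.89/0.41 = 2.1707.
Prior odds = 0.3532/2.1707 = 0.1627, so P(H) = 0.1627/(1+0.1627) ≈ 0.14.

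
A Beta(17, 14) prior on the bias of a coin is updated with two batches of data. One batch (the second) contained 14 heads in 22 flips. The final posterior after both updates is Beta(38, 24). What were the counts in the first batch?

7 heads and 2 tails

Sequential conjugate updates are equivalent to a single update on the pooled data, so total successes = posterior α − prior α and total failures = posterior β − prior β.
Total across both batches: 38−17=21 heads, 24−14=10 tails.
Subtract the second batch: 21−14=7 heads and 10−8=2 tails.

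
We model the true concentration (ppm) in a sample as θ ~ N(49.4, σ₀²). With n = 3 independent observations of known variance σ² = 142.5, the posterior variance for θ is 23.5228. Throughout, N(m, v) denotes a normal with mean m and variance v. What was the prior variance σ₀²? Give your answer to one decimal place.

For the Normal–Normal model with known σ², precisions add: τ_n = τ₀ + n/σ².
So 1/σ₀² = 1/23.5228 − 3/142.5 = 0.042512 − 0.021053 = 0.021459.
Hence σ₀² = 1/0.021459 ≈ 46.6.

σ₀² = 46.6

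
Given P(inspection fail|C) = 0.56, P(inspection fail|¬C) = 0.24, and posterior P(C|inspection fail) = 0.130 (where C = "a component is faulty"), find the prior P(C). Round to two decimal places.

P(C) = 0.06

Bayes' rule in odds form gives O(C|E) = O(C)·[P(E|C)/P(E|¬C)], hence O(C) = O(C|E)/LR.
Posterior odds = 0.130/(1−0.130) = 0.1494. LR = 0.56/0.24 = 2.3333.
Prior odds = 0.1494/2.3333 = 0.0640, so P(C) = 0.0640/(1+0.0640) ≈ 0.06.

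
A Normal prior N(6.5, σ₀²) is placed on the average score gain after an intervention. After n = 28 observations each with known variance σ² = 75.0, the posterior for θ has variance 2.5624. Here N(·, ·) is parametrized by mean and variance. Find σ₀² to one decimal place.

For the Normal–Normal model with known σ², precisions add: τ_n = τ₀ + n/σ².
So 1/σ₀² = 1/2.5624 − 28/75.0 = 0.390259 − 0.373333 = 0.016926.
Hence σ₀² = 1/0.016926 ≈ 59.1.

σ₀² = 59.1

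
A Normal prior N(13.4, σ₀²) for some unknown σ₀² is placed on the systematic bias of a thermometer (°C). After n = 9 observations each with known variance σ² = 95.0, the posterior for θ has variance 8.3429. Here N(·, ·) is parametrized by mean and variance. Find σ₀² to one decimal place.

σ₀² = 39.8

Posterior precision equals prior precision plus data precision: 1/σ_n² = 1/σ₀² + n/σ².
So 1/σ₀² = 1/8.3429 − 9/95.0 = 0.119862 − 0.094737 = 0.025125.
Hence σ₀² = 1/0.025125 ≈ 39.8.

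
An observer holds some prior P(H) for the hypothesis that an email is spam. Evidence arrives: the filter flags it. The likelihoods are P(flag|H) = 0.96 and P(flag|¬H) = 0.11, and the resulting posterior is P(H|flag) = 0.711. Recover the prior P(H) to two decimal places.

P(H) = 0.22

In odds form, posterior odds = prior odds × likelihood ratio, so prior odds = posterior odds ÷ LR.
Posterior odds = 0.711/(1−0.711) = 2.4602. LR = 0.96/0.11 = 8.7273.
Prior odds = 2.4602/8.7273 = 0.2819, so P(H) = 0.2819/(1+0.2819) ≈ 0.22.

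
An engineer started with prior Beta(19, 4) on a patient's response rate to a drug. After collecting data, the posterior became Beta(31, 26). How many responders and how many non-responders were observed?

Under Beta–binomial conjugacy the posterior parameters are (a+s, b+f).
So s = 31 − 19 = 12 and f = 26 − 4 = 22.

12 responders and 22 non-responders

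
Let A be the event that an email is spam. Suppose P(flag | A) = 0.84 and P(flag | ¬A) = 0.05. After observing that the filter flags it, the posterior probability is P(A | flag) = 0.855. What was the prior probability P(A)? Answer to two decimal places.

P(A) = 0.26

Bayes' rule in odds form gives O(A|E) = O(A)·[P(E|A)/P(E|¬A)], hence O(A) = O(A|E)/LR.
Posterior odds = 0.855/(1−0.855) = 5.8966. LR = 0.84/0.05 = 16.8000.
Prior odds = 5.8966/16.8000 = 0.3510, so P(A) = 0.3510/(1+0.3510) ≈ 0.26.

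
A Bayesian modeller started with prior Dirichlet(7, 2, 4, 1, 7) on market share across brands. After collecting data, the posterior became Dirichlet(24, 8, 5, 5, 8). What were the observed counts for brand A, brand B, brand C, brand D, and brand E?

For a Dirichlet(α) prior with multinomial counts c, the posterior is Dirichlet(α + c) componentwise.
Counts are posterior − prior componentwise: 24−7=17, 8−2=6, 5−4=1, 5−1=4, 8−7=1.

counts (17, 6, 1, 4, 1)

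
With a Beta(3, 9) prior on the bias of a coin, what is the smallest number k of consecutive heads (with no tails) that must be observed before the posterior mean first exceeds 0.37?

After k heads and 0 tails the posterior is Beta(3+k, 9), with mean (3+k)/(3+9+k).
Set (3+k)/(12+k) > 0.37 and solve: k > (0.37·12 − 3)/(1 − 0.37) = 2.286.
The smallest integer exceeding 2.286 is 3, and checking k=3: (6)/(15) = 0.4000 > 0.37.

k = 3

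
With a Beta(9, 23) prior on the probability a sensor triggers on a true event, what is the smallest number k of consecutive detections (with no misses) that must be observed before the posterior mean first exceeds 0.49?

k = 14

After k detections and 0 misses the posterior is Beta(9+k, 23), with mean (9+k)/(9+23+k).
Set (9+k)/(32+k) > 0.49 and solve: k > (0.49·32 − 9)/(1 − 0.49) = 13.098.
The smallest integer exceeding 13.098 is 14.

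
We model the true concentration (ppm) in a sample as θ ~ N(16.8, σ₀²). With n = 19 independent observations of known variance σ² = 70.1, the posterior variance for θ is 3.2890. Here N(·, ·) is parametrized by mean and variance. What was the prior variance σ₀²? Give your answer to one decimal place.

σ₀² = 30.3

For the Normal–Normal model with known σ², precisions add: τ_n = τ₀ + n/σ².
So 1/σ₀² = 1/3.2890 − 19/70.1 = 0.304044 − 0.271041 = 0.033003.
Hence σ₀² = 1/0.033003 ≈ 30.3.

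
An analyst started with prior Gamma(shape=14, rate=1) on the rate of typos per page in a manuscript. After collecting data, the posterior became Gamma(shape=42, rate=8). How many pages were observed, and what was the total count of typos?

Gamma–Poisson conjugacy: posterior shape = α + Σxᵢ, posterior rate = β + n.
Matching: Σxᵢ = 42 − 14 = 28 and n = 8 − 1 = 7.

n = 7 pages with total 28 typos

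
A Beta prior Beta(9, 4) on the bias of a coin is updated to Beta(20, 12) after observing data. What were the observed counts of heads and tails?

Beta is conjugate to the binomial likelihood: posterior = Beta(α+s, β+f).
Match parameters: s=20−9=11, f=12−4=8.

11 heads and 8 tails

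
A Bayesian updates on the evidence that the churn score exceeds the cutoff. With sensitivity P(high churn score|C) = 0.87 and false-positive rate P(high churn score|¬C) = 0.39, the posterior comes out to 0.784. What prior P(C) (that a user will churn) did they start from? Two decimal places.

P(C) = 0.62

In odds form, posterior odds = prior odds × likelihood ratio, so prior odds = posterior odds ÷ LR.
Posterior odds = 0.784/(1−0.784) = 3.6296. LR = 0.87/0.39 = 2.2308.
Prior odds = 3.6296/2.2308 = 1.6270, so P(C) = 1.6270/(1+1.6270) ≈ 0.62.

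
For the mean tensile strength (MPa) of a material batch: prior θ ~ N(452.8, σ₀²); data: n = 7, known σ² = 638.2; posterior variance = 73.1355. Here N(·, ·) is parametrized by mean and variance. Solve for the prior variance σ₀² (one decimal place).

σ₀² = 369.7

Posterior precision equals prior precision plus data precision: 1/σ_n² = 1/σ₀² + n/σ².
So 1/σ₀² = 1/73.1355 − 7/638.2 = 0.013673 − 0.010968 = 0.002705.
Hence σ₀² = 1/0.002705 ≈ 369.7.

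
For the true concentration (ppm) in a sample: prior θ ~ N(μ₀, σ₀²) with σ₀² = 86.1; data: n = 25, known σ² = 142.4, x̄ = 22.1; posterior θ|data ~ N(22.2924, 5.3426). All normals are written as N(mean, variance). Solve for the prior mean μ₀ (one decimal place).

μ₀ = 25.2

With known observation variance, the Normal–Normal posterior has precision τ_n = τ₀ + n/σ² and mean μ_n = (τ₀μ₀ + (n/σ²)x̄)/τ_n.
Here τ₀ = 1/86.1 = 0.011614 and τ_data = 25/142.4 = 0.175562, so τ_n = 0.187176.
Rearranging for μ₀: μ₀ = (μ_n·τ_n − τ_data·x̄)/τ₀ = (22.2924·0.187176 − 0.175562·22.1) / 0.011614 = 0.292682/0.011614 ≈ 25.2.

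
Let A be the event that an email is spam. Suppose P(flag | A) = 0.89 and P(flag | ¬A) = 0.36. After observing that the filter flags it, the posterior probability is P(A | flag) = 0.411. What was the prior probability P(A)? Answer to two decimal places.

In odds form, posterior odds = prior odds × likelihood ratio, so prior odds = posterior odds ÷ LR.
Posterior odds = 0.411/(1−0.411) = 0.6978. LR = 0.89/0.36 = 2.4722.
Prior odds = 0.6978/2.4722 = 0.2823, so P(A) = 0.2823/(1+0.2823) ≈ 0.22.

P(A) = 0.22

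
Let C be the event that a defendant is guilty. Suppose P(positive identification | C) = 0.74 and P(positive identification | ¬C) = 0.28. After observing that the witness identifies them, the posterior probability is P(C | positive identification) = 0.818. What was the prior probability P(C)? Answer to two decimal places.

P(C) = 0.63

In odds form, posterior odds = prior odds × likelihood ratio, so prior odds = posterior odds ÷ LR.
Posterior odds = 0.818/(1−0.818) = 4.4945. LR = 0.74/0.28 = 2.6429.
Prior odds = 4.4945/2.6429 = 1.7006, so P(C) = 1.7006/(1+1.7006) ≈ 0.63.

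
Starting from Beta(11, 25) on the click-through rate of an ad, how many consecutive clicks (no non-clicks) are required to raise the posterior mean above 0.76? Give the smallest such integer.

k = 69

After k clicks and 0 non-clicks the posterior is Beta(11+k, 25), with mean (11+k)/(11+25+k).
Set (11+k)/(36+k) > 0.76 and solve: k > (0.76·36 − 11)/(1 − 0.76) = 68.167.
The smallest integer exceeding 68.167 is 69.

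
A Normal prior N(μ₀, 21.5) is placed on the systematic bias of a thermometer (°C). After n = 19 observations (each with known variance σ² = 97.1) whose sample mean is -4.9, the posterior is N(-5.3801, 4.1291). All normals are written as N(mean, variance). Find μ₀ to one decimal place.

With known observation variance, the Normal–Normal posterior has precision τ_n = τ₀ + n/σ² and mean μ_n = (τ₀μ₀ + (n/σ²)x̄)/τ_n.
Here τ₀ = 1/21.5 = 0.046512 and τ_data = 19/97.1 = 0.195675, so τ_n = 0.242187.
Rearranging for μ₀: μ₀ = (μ_n·τ_n − τ_data·x̄)/τ₀ = (-5.3801·0.242187 − 0.195675·-4.9) / 0.046512 = -0.344183/0.046512 ≈ -7.4.

μ₀ = -7.4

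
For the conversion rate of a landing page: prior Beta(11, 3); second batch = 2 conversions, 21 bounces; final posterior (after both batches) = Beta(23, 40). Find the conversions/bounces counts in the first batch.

Sequential conjugate updates are equivalent to a single update on the pooled data, so total successes = posterior α − prior α and total failures = posterior β − prior β.
Total across both batches: 23−11=12 conversions, 40−3=37 bounces.
Subtract the second batch: 12−2=10 conversions and 37−21=16 bounces.

10 conversions and 16 bounces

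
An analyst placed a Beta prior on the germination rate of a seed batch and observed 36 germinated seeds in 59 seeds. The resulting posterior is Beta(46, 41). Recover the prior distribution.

Beta(10, 18)

Under Beta–binomial conjugacy the posterior parameters are (a+s, b+f).
So a = 46 − 36 = 10 and b = 41 − 23 = 18.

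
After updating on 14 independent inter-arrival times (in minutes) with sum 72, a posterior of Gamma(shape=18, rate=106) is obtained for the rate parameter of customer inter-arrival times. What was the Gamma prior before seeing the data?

Gamma–exponential conjugacy: posterior shape = α + n, posterior rate = β + Σtᵢ.
So α = 18 − 14 = 4 and β = 106 − 72 = 34.

Gamma(shape=4, rate=34)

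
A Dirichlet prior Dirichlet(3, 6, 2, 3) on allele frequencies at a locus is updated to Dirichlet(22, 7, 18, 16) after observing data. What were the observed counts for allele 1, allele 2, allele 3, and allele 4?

For a Dirichlet(α) prior with multinomial counts c, the posterior is Dirichlet(α + c) componentwise.
Counts are posterior − prior componentwise: 22−3=19, 7−6=1, 18−2=16, 16−3=13.

counts (19, 1, 16, 13)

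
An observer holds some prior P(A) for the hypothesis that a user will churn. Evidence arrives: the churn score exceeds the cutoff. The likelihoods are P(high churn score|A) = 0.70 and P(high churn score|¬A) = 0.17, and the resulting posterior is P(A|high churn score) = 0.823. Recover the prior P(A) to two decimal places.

In odds form, posterior odds = prior odds × likelihood ratio, so prior odds = posterior odds ÷ LR.
Posterior odds = 0.823/(1−0.823) = 4.6497. LR = 0.70/0.17 = 4.1176.
Prior odds = 4.6497/4.1176 = 1.1292, so P(A) = 1.1292/(1+1.1292) ≈ 0.53.

P(A) = 0.53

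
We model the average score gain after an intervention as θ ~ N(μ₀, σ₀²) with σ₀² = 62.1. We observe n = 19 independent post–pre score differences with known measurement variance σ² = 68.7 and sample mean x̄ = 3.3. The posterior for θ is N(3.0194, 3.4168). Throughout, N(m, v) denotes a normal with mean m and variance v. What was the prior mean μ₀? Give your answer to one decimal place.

μ₀ = -1.8

The posterior mean is a precision-weighted average: μ_n = (τ₀μ₀ + τ_data·x̄)/(τ₀+τ_data), with τ₀=1/σ₀² and τ_data=n/σ².
Here τ₀ = 1/62.1 = 0.016103 and τ_data = 19/68.7 = 0.276565, so τ_n = 0.292668.
Rearranging for μ₀: μ₀ = (μ_n·τ_n − τ_data·x̄)/τ₀ = (3.0194·0.292668 − 0.276565·3.3) / 0.016103 = -0.028983/0.016103 ≈ -1.8.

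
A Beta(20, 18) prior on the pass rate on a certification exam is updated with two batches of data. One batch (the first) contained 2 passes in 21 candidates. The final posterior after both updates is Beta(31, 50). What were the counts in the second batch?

Because Beta–binomial updating is additive in the counts, the combined data contributed (α_post−α_prior, β_post−β_prior) successes and failures.
Total across both batches: 31−20=11 passes, 50−18=32 failures.
Subtract the first batch: 11−2=9 passes and 32−19=13 failures.

9 passes and 13 failures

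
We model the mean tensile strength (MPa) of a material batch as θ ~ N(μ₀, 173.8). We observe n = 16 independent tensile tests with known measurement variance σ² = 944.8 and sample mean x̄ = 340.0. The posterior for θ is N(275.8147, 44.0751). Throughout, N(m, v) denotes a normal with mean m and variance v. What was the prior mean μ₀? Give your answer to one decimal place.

The posterior mean is a precision-weighted average: μ_n = (τ₀μ₀ + τ_data·x̄)/(τ₀+τ_data), with τ₀=1/σ₀² and τ_data=n/σ².
Here τ₀ = 1/173.8 = 0.005754 and τ_data = 16/944.8 = 0.016935, so τ_n = 0.022689.
Rearranging for μ₀: μ₀ = (μ_n·τ_n − τ_data·x̄)/τ₀ = (275.8147·0.022689 − 0.016935·340.0) / 0.005754 = 0.500060/0.005754 ≈ 86.9.

μ₀ = 86.9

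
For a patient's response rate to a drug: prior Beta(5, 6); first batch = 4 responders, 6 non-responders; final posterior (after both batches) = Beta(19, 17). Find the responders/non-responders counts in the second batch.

10 responders and 5 non-responders

Sequential conjugate updates are equivalent to a single update on the pooled data, so total successes = posterior α − prior α and total failures = posterior β − prior β.
Total across both batches: 19−5=14 responders, 17−6=11 non-responders.
Subtract the first batch: 14−4=10 responders and 11−6=5 non-responders.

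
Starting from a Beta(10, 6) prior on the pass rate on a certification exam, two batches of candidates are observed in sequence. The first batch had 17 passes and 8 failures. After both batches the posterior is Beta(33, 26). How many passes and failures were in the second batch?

6 passes and 12 failures

Sequential conjugate updates are equivalent to a single update on the pooled data, so total successes = posterior α − prior α and total failures = posterior β − prior β.
Total across both batches: 33−10=23 passes, 26−6=20 failures.
Subtract the first batch: 23−17=6 passes and 20−8=12 failures.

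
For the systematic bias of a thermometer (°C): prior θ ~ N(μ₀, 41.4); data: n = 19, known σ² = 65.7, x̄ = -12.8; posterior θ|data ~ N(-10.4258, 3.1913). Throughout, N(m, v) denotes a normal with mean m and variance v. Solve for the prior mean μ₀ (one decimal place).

μ₀ = 18.0

The posterior mean is a precision-weighted average: μ_n = (τ₀μ₀ + τ_data·x̄)/(τ₀+τ_data), with τ₀=1/σ₀² and τ_data=n/σ².
Here τ₀ = 1/41.4 = 0.024155 and τ_data = 19/65.7 = 0.289193, so τ_n = 0.313348.
Rearranging for μ₀: μ₀ = (μ_n·τ_n − τ_data·x̄)/τ₀ = (-10.4258·0.313348 − 0.289193·-12.8) / 0.024155 = 0.434767/0.024155 ≈ 18.0.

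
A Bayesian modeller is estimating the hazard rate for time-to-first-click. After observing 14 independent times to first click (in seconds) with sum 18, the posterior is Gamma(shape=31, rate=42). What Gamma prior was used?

Gamma–exponential conjugacy: posterior shape = α + n, posterior rate = β + Σtᵢ.
So α = 31 − 14 = 17 and β = 42 − 18 = 24.

Gamma(shape=17, rate=24)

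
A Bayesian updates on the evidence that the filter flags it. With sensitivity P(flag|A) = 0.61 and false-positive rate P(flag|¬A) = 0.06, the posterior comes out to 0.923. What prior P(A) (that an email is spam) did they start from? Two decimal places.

P(A) = 0.54

In odds form, posterior odds = prior odds × likelihood ratio, so prior odds = posterior odds ÷ LR.
Posterior odds = 0.923/(1−0.923) = 11.9870. LR = 0.61/0.06 = 10.1667.
Prior odds = 11.9870/10.1667 = 1.1790, so P(A) = 1.1790/(1+1.1790) ≈ 0.54.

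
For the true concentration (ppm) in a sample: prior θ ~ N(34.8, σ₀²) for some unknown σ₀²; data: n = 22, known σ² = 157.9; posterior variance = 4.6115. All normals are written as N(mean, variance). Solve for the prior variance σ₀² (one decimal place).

Posterior precision equals prior precision plus data precision: 1/σ_n² = 1/σ₀² + n/σ².
So 1/σ₀² = 1/4.6115 − 22/157.9 = 0.216849 − 0.139329 = 0.077520.
Hence σ₀² = 1/0.077520 ≈ 12.9.

σ₀² = 12.9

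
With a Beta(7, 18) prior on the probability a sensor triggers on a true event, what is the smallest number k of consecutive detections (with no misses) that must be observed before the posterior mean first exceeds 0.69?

After k detections and 0 misses the posterior is Beta(7+k, 18), with mean (7+k)/(7+18+k).
Set (7+k)/(25+k) > 0.69 and solve: k > (0.69·25 − 7)/(1 − 0.69) = 33.065.
The smallest integer exceeding 33.065 is 34, and checking k=34: (41)/(59) = 0.6949 > 0.69.

k = 34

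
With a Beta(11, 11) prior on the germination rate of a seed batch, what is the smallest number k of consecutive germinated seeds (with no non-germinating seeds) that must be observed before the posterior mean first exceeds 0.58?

After k germinated seeds and 0 non-germinating seeds the posterior is Beta(11+k, 11), with mean (11+k)/(11+11+k).
Set (11+k)/(22+k) > 0.58 and solve: k > (0.58·22 − 11)/(1 − 0.58) = 4.190.
The smallest integer exceeding 4.190 is 5.

k = 5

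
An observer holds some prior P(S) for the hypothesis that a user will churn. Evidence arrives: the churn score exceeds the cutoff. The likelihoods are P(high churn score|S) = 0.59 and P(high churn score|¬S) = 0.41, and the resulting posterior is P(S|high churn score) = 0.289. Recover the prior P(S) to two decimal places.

Bayes' rule in odds form gives O(S|E) = O(S)·[P(E|S)/P(E|¬S)], hence O(S) = O(S|E)/LR.
Posterior odds = 0.289/(1−0.289) = 0.4065. LR = 0.59/0.41 = 1.4390.
Prior odds = 0.4065/1.4390 = 0.2825, so P(S) = 0.2825/(1+0.2825) ≈ 0.22.

P(S) = 0.22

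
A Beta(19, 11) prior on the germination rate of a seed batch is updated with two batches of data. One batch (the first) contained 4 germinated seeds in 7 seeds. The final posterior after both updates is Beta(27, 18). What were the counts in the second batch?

Sequential conjugate updates are equivalent to a single update on the pooled data, so total successes = posterior α − prior α and total failures = posterior β − prior β.
Total across both batches: 27−19=8 germinated seeds, 18−11=7 non-germinating seeds.
Subtract the first batch: 8−4=4 germinated seeds and 7−3=4 non-germinating seeds.

4 germinated seeds and 4 non-germinating seeds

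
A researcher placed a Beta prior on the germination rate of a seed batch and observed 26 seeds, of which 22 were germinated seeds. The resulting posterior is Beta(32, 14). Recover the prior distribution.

Beta(10, 10)

Beta is conjugate to the binomial likelihood: posterior = Beta(a+s, b+f).
Subtract the data counts: 32−22=10, 14−4=10.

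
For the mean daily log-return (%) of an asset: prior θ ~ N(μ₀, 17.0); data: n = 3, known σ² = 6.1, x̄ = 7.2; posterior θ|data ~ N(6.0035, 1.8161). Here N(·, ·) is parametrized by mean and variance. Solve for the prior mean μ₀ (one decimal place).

With known observation variance, the Normal–Normal posterior has precision τ_n = τ₀ + n/σ² and mean μ_n = (τ₀μ₀ + (n/σ²)x̄)/τ_n.
Here τ₀ = 1/17.0 = 0.058824 and τ_data = 3/6.1 = 0.491803, so τ_n = 0.550627.
Rearranging for μ₀: μ₀ = (μ_n·τ_n − τ_data·x̄)/τ₀ = (6.0035·0.550627 − 0.491803·7.2) / 0.058824 = -0.235292/0.058824 ≈ -4.0.

μ₀ = -4.0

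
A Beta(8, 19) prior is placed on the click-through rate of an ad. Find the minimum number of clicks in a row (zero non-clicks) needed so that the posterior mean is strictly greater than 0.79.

k = 64

After k clicks and 0 non-clicks the posterior is Beta(8+k, 19), with mean (8+k)/(8+19+k).
Set (8+k)/(27+k) > 0.79 and solve: k > (0.79·27 − 8)/(1 − 0.79) = 63.476.
The smallest integer exceeding 63.476 is 64.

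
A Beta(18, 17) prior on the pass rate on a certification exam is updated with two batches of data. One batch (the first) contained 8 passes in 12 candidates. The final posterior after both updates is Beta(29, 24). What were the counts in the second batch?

Because Beta–binomial updating is additive in the counts, the combined data contributed (α_post−α_prior, β_post−β_prior) successes and failures.
Total across both batches: 29−18=11 passes, 24−17=7 failures.
Subtract the first batch: 11−8=3 passes and 7−4=3 failures.

3 passes and 3 failures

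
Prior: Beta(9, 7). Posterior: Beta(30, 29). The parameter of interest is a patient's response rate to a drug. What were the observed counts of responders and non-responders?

A Beta(α, β) prior with s successes and f failures in binomial data gives a Beta(α+s, β+f) posterior.
So s = 30 − 9 = 21 and f = 29 − 7 = 22.

21 responders and 22 non-responders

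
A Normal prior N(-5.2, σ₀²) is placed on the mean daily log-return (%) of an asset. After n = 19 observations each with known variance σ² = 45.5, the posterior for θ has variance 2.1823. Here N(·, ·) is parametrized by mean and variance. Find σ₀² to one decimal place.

σ₀² = 24.6

For the Normal–Normal model with known σ², precisions add: τ_n = τ₀ + n/σ².
So 1/σ₀² = 1/2.1823 − 19/45.5 = 0.458232 − 0.417582 = 0.040650.
Hence σ₀² = 1/0.040650 ≈ 24.6.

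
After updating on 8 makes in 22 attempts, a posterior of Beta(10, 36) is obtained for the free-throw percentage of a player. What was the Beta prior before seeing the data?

Beta(2, 22)

Beta is conjugate to the binomial likelihood: posterior = Beta(α+s, β+f).
Subtract the data counts: 10−8=2, 36−14=22.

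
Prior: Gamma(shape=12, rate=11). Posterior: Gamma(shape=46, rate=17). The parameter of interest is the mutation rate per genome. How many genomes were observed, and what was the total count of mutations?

Gamma–Poisson conjugacy: posterior shape = α + Σxᵢ, posterior rate = β + n.
Matching: Σxᵢ = 46 − 12 = 34 and n = 17 − 11 = 6.

n = 6 genomes with total 34 mutations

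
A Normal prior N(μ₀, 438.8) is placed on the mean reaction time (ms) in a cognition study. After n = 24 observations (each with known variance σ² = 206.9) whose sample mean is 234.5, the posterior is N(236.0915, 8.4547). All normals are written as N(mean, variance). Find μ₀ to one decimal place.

The posterior mean is a precision-weighted average: μ_n = (τ₀μ₀ + τ_data·x̄)/(τ₀+τ_data), with τ₀=1/σ₀² and τ_data=n/σ².
Here τ₀ = 1/438.8 = 0.002279 and τ_data = 24/206.9 = 0.115998, so τ_n = 0.118277.
Rearranging for μ₀: μ₀ = (μ_n·τ_n − τ_data·x̄)/τ₀ = (236.0915·0.118277 − 0.115998·234.5) / 0.002279 = 0.722663/0.002279 ≈ 317.1.

μ₀ = 317.1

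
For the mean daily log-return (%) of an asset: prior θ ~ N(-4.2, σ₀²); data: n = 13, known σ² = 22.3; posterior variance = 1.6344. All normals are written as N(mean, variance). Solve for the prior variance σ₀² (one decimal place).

σ₀² = 34.6

Posterior precision equals prior precision plus data precision: 1/σ_n² = 1/σ₀² + n/σ².
So 1/σ₀² = 1/1.6344 − 13/22.3 = 0.611845 − 0.582960 = 0.028885.
Hence σ₀² = 1/0.028885 ≈ 34.6.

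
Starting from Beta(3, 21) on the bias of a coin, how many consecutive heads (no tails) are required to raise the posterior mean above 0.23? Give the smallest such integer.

After k heads and 0 tails the posterior is Beta(3+k, 21), with mean (3+k)/(3+21+k).
Set (3+k)/(24+k) > 0.23 and solve: k > (0.23·24 − 3)/(1 − 0.23) = 3.273.
The smallest integer exceeding 3.273 is 4.

k = 4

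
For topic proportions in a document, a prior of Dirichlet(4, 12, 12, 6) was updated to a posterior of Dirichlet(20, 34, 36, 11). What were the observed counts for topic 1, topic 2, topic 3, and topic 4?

For a Dirichlet(α) prior with multinomial counts c, the posterior is Dirichlet(α + c) componentwise.
Counts are posterior − prior componentwise: 20−4=16, 34−12=22, 36−12=24, 11−6=5.

counts (16, 22, 24, 5)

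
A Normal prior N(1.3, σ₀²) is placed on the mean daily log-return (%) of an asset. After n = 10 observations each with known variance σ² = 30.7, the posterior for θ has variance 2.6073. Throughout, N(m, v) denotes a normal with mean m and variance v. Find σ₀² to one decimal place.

σ₀² = 17.3

Posterior precision equals prior precision plus data precision: 1/σ_n² = 1/σ₀² + n/σ².
So 1/σ₀² = 1/2.6073 − 10/30.7 = 0.383539 − 0.325733 = 0.057806.
Hence σ₀² = 1/0.057806 ≈ 17.3.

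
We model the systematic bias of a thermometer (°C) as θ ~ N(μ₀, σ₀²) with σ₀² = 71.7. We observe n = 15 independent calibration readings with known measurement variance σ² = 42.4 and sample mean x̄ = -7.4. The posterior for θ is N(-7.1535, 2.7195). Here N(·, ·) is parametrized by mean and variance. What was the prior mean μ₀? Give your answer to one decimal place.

With known observation variance, the Normal–Normal posterior has precision τ_n = τ₀ + n/σ² and mean μ_n = (τ₀μ₀ + (n/σ²)x̄)/τ_n.
Here τ₀ = 1/71.7 = 0.013947 and τ_data = 15/42.4 = 0.353774, so τ_n = 0.367721.
Rearranging for μ₀: μ₀ = (μ_n·τ_n − τ_data·x̄)/τ₀ = (-7.1535·0.367721 − 0.353774·-7.4) / 0.013947 = -0.012565/0.013947 ≈ -0.9.

μ₀ = -0.9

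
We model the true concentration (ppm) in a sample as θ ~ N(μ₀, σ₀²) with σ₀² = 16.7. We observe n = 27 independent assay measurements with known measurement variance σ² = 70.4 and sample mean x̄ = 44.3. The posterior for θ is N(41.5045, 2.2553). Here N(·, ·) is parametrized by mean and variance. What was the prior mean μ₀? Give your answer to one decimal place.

The posterior mean is a precision-weighted average: μ_n = (τ₀μ₀ + τ_data·x̄)/(τ₀+τ_data), with τ₀=1/σ₀² and τ_data=n/σ².
Here τ₀ = 1/16.7 = 0.059880 and τ_data = 27/70.4 = 0.383523, so τ_n = 0.443403.
Rearranging for μ₀: μ₀ = (μ_n·τ_n − τ_data·x̄)/τ₀ = (41.5045·0.443403 − 0.383523·44.3) / 0.059880 = 1.413151/0.059880 ≈ 23.6.

μ₀ = 23.6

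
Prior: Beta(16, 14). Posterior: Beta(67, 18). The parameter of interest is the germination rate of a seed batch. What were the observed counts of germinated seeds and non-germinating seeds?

A Beta(α, β) prior with s successes and f failures in binomial data gives a Beta(α+s, β+f) posterior.
Match parameters: s=67−16=51, f=18−14=4.

51 germinated seeds and 4 non-germinating seeds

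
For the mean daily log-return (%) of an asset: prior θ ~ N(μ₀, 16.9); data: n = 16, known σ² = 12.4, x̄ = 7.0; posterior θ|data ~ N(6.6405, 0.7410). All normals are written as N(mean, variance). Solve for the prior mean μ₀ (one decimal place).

μ₀ = -1.2

With known observation variance, the Normal–Normal posterior has precision τ_n = τ₀ + n/σ² and mean μ_n = (τ₀μ₀ + (n/σ²)x̄)/τ_n.
Here τ₀ = 1/16.9 = 0.059172 and τ_data = 16/12.4 = 1.290323, so τ_n = 1.349495.
Rearranging for μ₀: μ₀ = (μ_n·τ_n − τ_data·x̄)/τ₀ = (6.6405·1.349495 − 1.290323·7.0) / 0.059172 = -0.070939/0.059172 ≈ -1.2.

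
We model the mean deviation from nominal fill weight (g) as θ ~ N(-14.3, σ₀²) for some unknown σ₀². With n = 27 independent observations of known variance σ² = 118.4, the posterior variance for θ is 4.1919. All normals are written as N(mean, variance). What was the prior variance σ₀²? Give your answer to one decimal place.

σ₀² = 95.1

For the Normal–Normal model with known σ², precisions add: τ_n = τ₀ + n/σ².
So 1/σ₀² = 1/4.1919 − 27/118.4 = 0.238555 − 0.228041 = 0.010514.
Hence σ₀² = 1/0.010514 ≈ 95.1.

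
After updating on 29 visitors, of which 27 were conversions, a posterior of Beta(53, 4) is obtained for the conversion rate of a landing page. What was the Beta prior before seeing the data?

Beta(26, 2)

A Beta(a, b) prior with s successes and f failures in binomial data gives a Beta(a+s, b+f) posterior.
Subtract the data counts: 53−27=26, 4−2=2.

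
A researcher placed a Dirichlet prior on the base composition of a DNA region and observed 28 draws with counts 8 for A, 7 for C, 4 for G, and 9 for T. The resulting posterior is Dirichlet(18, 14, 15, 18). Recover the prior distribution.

Dirichlet(10, 7, 11, 9)

For a Dirichlet(α) prior with multinomial counts c, the posterior is Dirichlet(α + c) componentwise.
Subtract each count from the matching posterior parameter: 18−8=10, 14−7=7, 15−4=11, 18−9=9.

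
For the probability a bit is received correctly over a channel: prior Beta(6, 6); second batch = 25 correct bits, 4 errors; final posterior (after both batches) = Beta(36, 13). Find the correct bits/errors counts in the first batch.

5 correct bits and 3 errors

Sequential conjugate updates are equivalent to a single update on the pooled data, so total successes = posterior α − prior α and total failures = posterior β − prior β.
Total across both batches: 36−6=30 correct bits, 13−6=7 errors.
Subtract the second batch: 30−25=5 correct bits and 7−4=3 errors.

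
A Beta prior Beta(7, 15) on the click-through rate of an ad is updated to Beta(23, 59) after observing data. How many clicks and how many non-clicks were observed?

A Beta(α, β) prior with s successes and f failures in binomial data gives a Beta(α+s, β+f) posterior.
So s = 23 − 7 = 16 and f = 59 − 15 = 44.

16 clicks and 44 non-clicks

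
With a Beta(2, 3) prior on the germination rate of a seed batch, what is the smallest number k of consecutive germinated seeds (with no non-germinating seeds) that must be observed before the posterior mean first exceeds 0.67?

After k germinated seeds and 0 non-germinating seeds the posterior is Beta(2+k, 3), with mean (2+k)/(2+3+k).
Set (2+k)/(5+k) > 0.67 and solve: k > (0.67·5 − 2)/(1 − 0.67) = 4.091.
The smallest integer exceeding 4.091 is 5.

k = 5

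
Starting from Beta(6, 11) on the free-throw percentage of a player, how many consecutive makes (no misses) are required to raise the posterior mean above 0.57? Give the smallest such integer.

k = 9

After k makes and 0 misses the posterior is Beta(6+k, 11), with mean (6+k)/(6+11+k).
Set (6+k)/(17+k) > 0.57 and solve: k > (0.57·17 − 6)/(1 − 0.57) = 8.581.
The smallest integer exceeding 8.581 is 9, and checking k=9: (15)/(26) = 0.5769 > 0.57.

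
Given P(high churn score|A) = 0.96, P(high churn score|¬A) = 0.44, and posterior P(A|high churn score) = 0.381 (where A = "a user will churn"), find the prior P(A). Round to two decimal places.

P(A) = 0.22

In odds form, posterior odds = prior odds × likelihood ratio, so prior odds = posterior odds ÷ LR.
Posterior odds = 0.381/(1−0.381) = 0.6155. LR = 0.96/0.44 = 2.1818.
Prior odds = 0.6155/2.1818 = 0.2821, so P(A) = 0.2821/(1+0.2821) ≈ 0.22.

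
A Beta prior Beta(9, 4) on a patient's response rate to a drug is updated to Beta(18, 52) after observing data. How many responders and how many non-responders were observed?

9 responders and 48 non-responders

A Beta(α, β) prior with s successes and f failures in binomial data gives a Beta(α+s, β+f) posterior.
So s = 18 − 9 = 9 and f = 52 − 4 = 48.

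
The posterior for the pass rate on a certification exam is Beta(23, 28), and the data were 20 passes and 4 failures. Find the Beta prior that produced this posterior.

Beta(3, 24)

Under Beta–binomial conjugacy the posterior parameters are (a+s, b+f).
Subtract the data counts: 23−20=3, 28−4=24.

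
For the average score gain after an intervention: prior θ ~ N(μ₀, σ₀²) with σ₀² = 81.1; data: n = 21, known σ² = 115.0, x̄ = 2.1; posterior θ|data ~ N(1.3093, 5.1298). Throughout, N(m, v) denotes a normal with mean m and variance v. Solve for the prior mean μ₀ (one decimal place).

With known observation variance, the Normal–Normal posterior has precision τ_n = τ₀ + n/σ² and mean μ_n = (τ₀μ₀ + (n/σ²)x̄)/τ_n.
Here τ₀ = 1/81.1 = 0.012330 and τ_data = 21/115.0 = 0.182609, so τ_n = 0.194939.
Rearranging for μ₀: μ₀ = (μ_n·τ_n − τ_data·x̄)/τ₀ = (1.3093·0.194939 − 0.182609·2.1) / 0.012330 = -0.128245/0.012330 ≈ -10.4.

μ₀ = -10.4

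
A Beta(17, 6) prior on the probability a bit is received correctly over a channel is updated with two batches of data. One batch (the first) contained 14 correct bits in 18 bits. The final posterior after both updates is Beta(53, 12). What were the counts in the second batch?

22 correct bits and 2 errors

Because Beta–binomial updating is additive in the counts, the combined data contributed (α_post−α_prior, β_post−β_prior) successes and failures.
Total across both batches: 53−17=36 correct bits, 12−6=6 errors.
Subtract the first batch: 36−14=22 correct bits and 6−4=2 errors.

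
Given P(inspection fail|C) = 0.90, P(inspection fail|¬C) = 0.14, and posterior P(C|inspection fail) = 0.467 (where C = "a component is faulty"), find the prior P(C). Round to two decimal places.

P(C) = 0.12

Bayes' rule in odds form gives O(C|E) = O(C)·[P(E|C)/P(E|¬C)], hence O(C) = O(C|E)/LR.
Posterior odds = 0.467/(1−0.467) = 0.8762. LR = 0.90/0.14 = 6.4286.
Prior odds = 0.8762/6.4286 = 0.1363, so P(C) = 0.1363/(1+0.1363) ≈ 0.12.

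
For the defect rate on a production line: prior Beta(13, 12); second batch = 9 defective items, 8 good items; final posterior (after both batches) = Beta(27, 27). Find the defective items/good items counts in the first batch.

5 defective items and 7 good items

Because Beta–binomial updating is additive in the counts, the combined data contributed (α_post−α_prior, β_post−β_prior) successes and failures.
Total across both batches: 27−13=14 defective items, 27−12=15 good items.
Subtract the second batch: 14−9=5 defective items and 15−8=7 good items.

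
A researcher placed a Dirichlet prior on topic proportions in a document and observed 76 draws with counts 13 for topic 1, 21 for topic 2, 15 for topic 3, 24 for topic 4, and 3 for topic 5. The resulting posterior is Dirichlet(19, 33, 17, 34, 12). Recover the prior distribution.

Dirichlet(6, 12, 2, 10, 9)

For a Dirichlet(α) prior with multinomial counts c, the posterior is Dirichlet(α + c) componentwise.
Subtract each count from the matching posterior parameter: 19−13=6, 33−21=12, 17−15=2, 34−24=10, 12−3=9.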